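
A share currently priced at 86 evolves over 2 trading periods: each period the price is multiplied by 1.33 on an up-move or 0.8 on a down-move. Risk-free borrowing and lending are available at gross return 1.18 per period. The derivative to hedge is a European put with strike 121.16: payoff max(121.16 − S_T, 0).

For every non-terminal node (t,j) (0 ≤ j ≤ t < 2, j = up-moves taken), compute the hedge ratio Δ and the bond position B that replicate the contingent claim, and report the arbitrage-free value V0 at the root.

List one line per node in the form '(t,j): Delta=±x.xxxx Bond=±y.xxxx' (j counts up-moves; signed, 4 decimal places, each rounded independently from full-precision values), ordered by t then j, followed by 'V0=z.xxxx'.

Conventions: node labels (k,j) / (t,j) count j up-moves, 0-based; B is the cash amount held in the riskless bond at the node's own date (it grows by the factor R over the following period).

Risk-neutral probability p* = (R−d)/(u−d) = (1.18−0.8)/(1.33−0.8) = 0.7170.
Payoffs at expiry: V(2,0)=66.1200, V(2,1)=29.6560, V(2,2)=0.0000
Node (1,0) S=68.8000: V=(p*·29.6560+(1−p*)·66.1200)/1.18=33.8780; Δ=(29.6560−66.1200)/(91.5040−55.0400)=-1.0000; B=V−Δ·S=102.6780
Node (1,1) S=114.3800: V=(p*·0.0000+(1−p*)·29.6560)/1.18=7.1129; Δ=(0.0000−29.6560)/(152.1254−91.5040)=-0.4892; B=V−Δ·S=63.0676
Node (0,0) S=86.0000: V=(p*·7.1129+(1−p*)·33.8780)/1.18=12.4474; Δ=(7.1129−33.8780)/(114.3800−68.8000)=-0.5872; B=V−Δ·S=62.9475
Check: Δ(0,0)·S0 + B(0,0) = 12.4474 = V0.

(0,0): Delta=-0.5872 Bond=62.9475
(1,0): Delta=-1.0000 Bond=102.6780
(1,1): Delta=-0.4892 Bond=63.0676
V0=12.4474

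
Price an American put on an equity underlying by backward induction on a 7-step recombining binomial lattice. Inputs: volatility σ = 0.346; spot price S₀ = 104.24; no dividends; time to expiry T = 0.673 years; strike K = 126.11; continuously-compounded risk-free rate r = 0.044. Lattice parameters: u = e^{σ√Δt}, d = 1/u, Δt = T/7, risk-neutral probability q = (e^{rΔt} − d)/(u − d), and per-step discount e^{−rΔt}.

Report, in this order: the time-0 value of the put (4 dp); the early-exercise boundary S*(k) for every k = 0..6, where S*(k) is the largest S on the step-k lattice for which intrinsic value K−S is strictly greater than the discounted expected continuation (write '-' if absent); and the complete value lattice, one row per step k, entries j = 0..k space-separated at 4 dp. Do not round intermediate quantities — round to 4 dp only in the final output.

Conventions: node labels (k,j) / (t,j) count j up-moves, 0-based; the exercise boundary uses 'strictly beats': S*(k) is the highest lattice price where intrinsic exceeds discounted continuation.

Δt=0.09614  u=1.11325  d=0.89827  q=0.49292  discount=0.99578
step 7 (expiry): payoffs max(K−S,0) = 76.9191 65.1464 50.5563 32.4743 10.0648 0.0000 0.0000 0.0000
step 6: (k=6,j=0): S=54.7618, K−S=71.3482, hold=70.8159 ⇒ V=71.3482 exercise | (k=6,j=1): S=67.8677, K−S=58.2423, hold=57.7099 ⇒ V=58.2423 exercise | (k=6,j=2): S=84.1102, K−S=41.9998, hold=41.4674 ⇒ V=41.9998 exercise | (k=6,j=3): S=104.2400, K−S=21.8700, hold=21.3376 ⇒ V=21.8700 exercise | (k=6,j=4): S=129.1874, K−S=0.0000, hold=5.0821 ⇒ V=5.0821 continue | (k=6,j=5): S=160.1053, K−S=0.0000, hold=0.0000 ⇒ V=0.0000 continue | (k=6,j=6): S=198.4227, K−S=0.0000, hold=0.0000 ⇒ V=0.0000 continue  boundary S*=104.2400
step 5: (k=5,j=0): S=60.9636, K−S=65.1464, hold=64.6141 ⇒ V=65.1464 exercise | (k=5,j=1): S=75.5537, K−S=50.5563, hold=50.0239 ⇒ V=50.5563 exercise | (k=5,j=2): S=93.6357, K−S=32.4743, hold=31.9419 ⇒ V=32.4743 exercise | (k=5,j=3): S=116.0452, K−S=10.0648, hold=13.5374 ⇒ V=13.5374 continue | (k=5,j=4): S=143.8179, K−S=0.0000, hold=2.5661 ⇒ V=2.5661 continue | (k=5,j=5): S=178.2372, K−S=0.0000, hold=0.0000 ⇒ V=0.0000 continue  boundary S*=93.6357
step 4: (k=4,j=0): S=67.8677, K−S=58.2423, hold=57.7099 ⇒ V=58.2423 exercise | (k=4,j=1): S=84.1102, K−S=41.9998, hold=41.4674 ⇒ V=41.9998 exercise | (k=4,j=2): S=104.2400, K−S=21.8700, hold=23.0422 ⇒ V=23.0422 continue | (k=4,j=3): S=129.1874, K−S=0.0000, hold=8.0951 ⇒ V=8.0951 continue | (k=4,j=4): S=160.1053, K−S=0.0000, hold=1.2957 ⇒ V=1.2957 continue  boundary S*=84.1102
step 3: (k=3,j=0): S=75.5537, K−S=50.5563, hold=50.0239 ⇒ V=50.5563 exercise | (k=3,j=1): S=93.6357, K−S=32.4743, hold=32.5173 ⇒ V=32.5173 continue | (k=3,j=2): S=116.0452, K−S=10.0648, hold=15.6082 ⇒ V=15.6082 continue | (k=3,j=3): S=143.8179, K−S=0.0000, hold=4.7235 ⇒ V=4.7235 continue  boundary S*=75.5537
step 2: (k=2,j=0): S=84.1102, K−S=41.9998, hold=41.4885 ⇒ V=41.9998 exercise | (k=2,j=1): S=104.2400, K−S=21.8700, hold=24.0803 ⇒ V=24.0803 continue | (k=2,j=2): S=129.1874, K−S=0.0000, hold=10.1996 ⇒ V=10.1996 continue  boundary S*=84.1102
step 1: (k=1,j=0): S=93.6357, K−S=32.4743, hold=33.0268 ⇒ V=33.0268 continue | (k=1,j=1): S=116.0452, K−S=10.0648, hold=17.1654 ⇒ V=17.1654 continue  boundary S*=-
step 0: (k=0,j=0): S=104.2400, K−S=21.8700, hold=25.1020 ⇒ V=25.1020 continue  boundary S*=-

price = 25.1020
boundary = - - 84.1102 75.5537 84.1102 93.6357 104.2400
tree:
25.1020
33.0268 17.1654
41.9998 24.0803 10.1996
50.5563 32.5173 15.6082 4.7235
58.2423 41.9998 23.0422 8.0951 1.2957
65.1464 50.5563 32.4743 13.5374 2.5661 0.0000
71.3482 58.2423 41.9998 21.8700 5.0821 0.0000 0.0000
76.9191 65.1464 50.5563 32.4743 10.0648 0.0000 0.0000 0.0000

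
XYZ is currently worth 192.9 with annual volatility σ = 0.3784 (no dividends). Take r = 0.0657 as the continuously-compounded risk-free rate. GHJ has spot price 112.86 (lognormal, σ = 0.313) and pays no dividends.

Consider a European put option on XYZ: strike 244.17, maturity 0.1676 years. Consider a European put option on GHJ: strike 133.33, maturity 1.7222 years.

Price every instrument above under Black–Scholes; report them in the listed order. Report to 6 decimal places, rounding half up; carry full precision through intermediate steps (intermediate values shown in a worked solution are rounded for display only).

price(XYZ put K=244.17) = 49.689980
price(GHJ put K=133.33) = 22.130747

[XYZ put K=244.17]
σ√T = 0.3784·√0.1676 = 0.154913
d₁ = (ln(S/K) + (r+σ²/2)T) / (σ√T) = (ln(192.9/244.17) + (0.0657+0.3784²/2)·0.1676) / 0.154913 = (-0.235693 + 0.023010) / 0.154913 = -1.372914
d₂ = d₁ − σ√T = -1.372914 − 0.154913 = -1.527828
e^{−rT} = 0.989049
N(−d₁) = 0.915111,  N(−d₂) = 0.936722
price = K·e^{−rT}·N(−d₂) − S·N(−d₁) = 226.214801 − 176.524821 = 49.689980
[GHJ put K=133.33]
σ√T = 0.313·√1.7222 = 0.410758
d₁ = (ln(S/K) + (r+σ²/2)T) / (σ√T) = (ln(112.86/133.33) + (0.0657+0.313²/2)·1.7222) / 0.410758 = (-0.166679 + 0.197510) / 0.410758 = 0.075058
d₂ = d₁ − σ√T = 0.075058 − 0.410758 = -0.335701
e^{−rT} = 0.893018
N(−d₁) = 0.470084,  N(−d₂) = 0.631452
price = K·e^{−rT}·N(−d₂) − S·N(−d₁) = 75.184479 − 53.053732 = 22.130747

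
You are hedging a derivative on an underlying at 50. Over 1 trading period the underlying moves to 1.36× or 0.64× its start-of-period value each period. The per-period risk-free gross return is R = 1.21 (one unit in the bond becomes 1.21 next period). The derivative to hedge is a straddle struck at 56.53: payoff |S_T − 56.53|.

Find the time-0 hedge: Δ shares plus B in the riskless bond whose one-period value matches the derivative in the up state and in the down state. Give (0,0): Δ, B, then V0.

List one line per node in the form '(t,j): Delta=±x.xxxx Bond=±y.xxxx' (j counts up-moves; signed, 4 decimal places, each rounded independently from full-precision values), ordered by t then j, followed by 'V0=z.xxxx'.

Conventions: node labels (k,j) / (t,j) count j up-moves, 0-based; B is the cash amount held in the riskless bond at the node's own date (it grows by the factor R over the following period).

(0,0): Delta=-0.3628 Bond=29.8669
V0=11.7280

Arbitrage-free pricing uses the up-move probability p* = (R−d)/(u−d) = 0.7917, discounting each step at R = 1.21.
Payoffs at expiry: V(1,0)=24.5300, V(1,1)=11.4700
(0,0): S=50.0000. Δ = (V_up−V_dn)/(S_up−S_dn) = (11.4700−24.5300)/(68.0000−32.0000) = -0.3628. V = [p*·11.4700 + (1−p*)·24.5300]/1.21 = 11.7280. B = V − Δ·S = 29.8669.
Verification: the root portfolio costs Δ(0,0)·S0 + B(0,0) = 11.7280, matching V0.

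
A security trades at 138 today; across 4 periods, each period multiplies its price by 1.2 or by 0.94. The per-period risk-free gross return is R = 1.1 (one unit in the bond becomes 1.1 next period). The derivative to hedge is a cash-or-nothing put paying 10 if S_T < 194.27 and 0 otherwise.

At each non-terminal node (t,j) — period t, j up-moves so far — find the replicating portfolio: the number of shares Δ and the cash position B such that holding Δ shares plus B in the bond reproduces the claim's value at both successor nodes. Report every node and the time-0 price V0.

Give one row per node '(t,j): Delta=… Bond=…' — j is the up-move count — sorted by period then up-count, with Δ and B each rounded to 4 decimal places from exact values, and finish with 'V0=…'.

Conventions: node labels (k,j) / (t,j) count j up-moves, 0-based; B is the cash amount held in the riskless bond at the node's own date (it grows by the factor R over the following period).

(0,0): Delta=-0.0915 Bond=16.0285
(1,0): Delta=-0.0928 Bond=17.7997
(1,1): Delta=-0.0909 Bond=17.5261
(2,0): Delta=0.0000 Bond=8.2645
(2,1): Delta=-0.1382 Bond=26.6517
(2,2): Delta=-0.0677 Bond=14.6706
(3,0): Delta=0.0000 Bond=9.0909
(3,1): Delta=0.0000 Bond=9.0909
(3,2): Delta=-0.2059 Bond=41.9580
(3,3): Delta=0.0000 Bond=0.0000
V0=3.4018

No-arbitrage ⇒ martingale measure with p* = (R−d)/(u−d) = 0.6154.
At maturity the claim pays: V(4,0)=10.0000, V(4,1)=10.0000, V(4,2)=10.0000, V(4,3)=0.0000, V(4,4)=0.0000
Node (3,0) S=114.6206: V=(p*·10.0000+(1−p*)·10.0000)/1.1=9.0909; Δ=(10.0000−10.0000)/(137.5447−107.7434)=0.0000; B=V−Δ·S=9.0909
Node (3,1) S=146.3242: V=(p*·10.0000+(1−p*)·10.0000)/1.1=9.0909; Δ=(10.0000−10.0000)/(175.5890−137.5447)=0.0000; B=V−Δ·S=9.0909
Node (3,2) S=186.7968: V=(p*·0.0000+(1−p*)·10.0000)/1.1=3.4965; Δ=(0.0000−10.0000)/(224.1562−175.5890)=-0.2059; B=V−Δ·S=41.9580
Node (3,3) S=238.4640: V=(p*·0.0000+(1−p*)·0.0000)/1.1=0.0000; Δ=(0.0000−0.0000)/(286.1568−224.1562)=0.0000; B=V−Δ·S=0.0000
Node (2,0) S=121.9368: V=(p*·9.0909+(1−p*)·9.0909)/1.1=8.2645; Δ=(9.0909−9.0909)/(146.3242−114.6206)=0.0000; B=V−Δ·S=8.2645
Node (2,1) S=155.6640: V=(p*·3.4965+(1−p*)·9.0909)/1.1=5.1347; Δ=(3.4965−9.0909)/(186.7968−146.3242)=-0.1382; B=V−Δ·S=26.6517
Node (2,2) S=198.7200: V=(p*·0.0000+(1−p*)·3.4965)/1.1=1.2226; Δ=(0.0000−3.4965)/(238.4640−186.7968)=-0.0677; B=V−Δ·S=14.6706
Node (1,0) S=129.7200: V=(p*·5.1347+(1−p*)·8.2645)/1.1=5.7622; Δ=(5.1347−8.2645)/(155.6640−121.9368)=-0.0928; B=V−Δ·S=17.7997
Node (1,1) S=165.6000: V=(p*·1.2226+(1−p*)·5.1347)/1.1=2.4793; Δ=(1.2226−5.1347)/(198.7200−155.6640)=-0.0909; B=V−Δ·S=17.5261
Node (0,0) S=138.0000: V=(p*·2.4793+(1−p*)·5.7622)/1.1=3.4018; Δ=(2.4793−5.7622)/(165.6000−129.7200)=-0.0915; B=V−Δ·S=16.0285
Check: Δ(0,0)·S0 + B(0,0) = 3.4018 = V0.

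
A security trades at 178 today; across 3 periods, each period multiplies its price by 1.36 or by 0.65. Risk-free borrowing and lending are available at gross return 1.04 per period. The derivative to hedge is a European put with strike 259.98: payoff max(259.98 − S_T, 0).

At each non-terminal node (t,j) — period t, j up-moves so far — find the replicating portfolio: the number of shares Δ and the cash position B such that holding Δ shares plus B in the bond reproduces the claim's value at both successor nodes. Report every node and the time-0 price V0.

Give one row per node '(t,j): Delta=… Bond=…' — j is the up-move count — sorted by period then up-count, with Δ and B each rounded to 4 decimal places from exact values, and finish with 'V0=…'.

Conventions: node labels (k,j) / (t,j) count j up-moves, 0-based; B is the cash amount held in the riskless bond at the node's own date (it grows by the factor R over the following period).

(0,0): Delta=-0.5855 Bond=185.0111
(1,0): Delta=-1.0000 Bond=240.3661
(1,1): Delta=-0.4230 Bond=153.0643
(2,0): Delta=-1.0000 Bond=249.9808
(2,1): Delta=-1.0000 Bond=249.9808
(2,2): Delta=-0.1967 Bond=84.6892
V0=80.7874

Since d<R<u, set p* = (R−d)/(u−d) = 0.5493; price each node as the discounted p*-expectation of its children.
Expiry values: V(3,0)=211.0968, V(3,1)=157.7012, V(3,2)=45.9813, V(3,3)=0.0000
Node (2,0) S=75.2050: V=(p*·157.7012+(1−p*)·211.0968)/1.04=174.7758; Δ=(157.7012−211.0968)/(102.2788−48.8833)=-1.0000; B=V−Δ·S=249.9808
Node (2,1) S=157.3520: V=(p*·45.9813+(1−p*)·157.7012)/1.04=92.6288; Δ=(45.9813−157.7012)/(213.9987−102.2788)=-1.0000; B=V−Δ·S=249.9808
Node (2,2) S=329.2288: V=(p*·0.0000+(1−p*)·45.9813)/1.04=19.9269; Δ=(0.0000−45.9813)/(447.7512−213.9987)=-0.1967; B=V−Δ·S=84.6892
Node (1,0) S=115.7000: V=(p*·92.6288+(1−p*)·174.7758)/1.04=124.6661; Δ=(92.6288−174.7758)/(157.3520−75.2050)=-1.0000; B=V−Δ·S=240.3661
Node (1,1) S=242.0800: V=(p*·19.9269+(1−p*)·92.6288)/1.04=50.6672; Δ=(19.9269−92.6288)/(329.2288−157.3520)=-0.4230; B=V−Δ·S=153.0643
Node (0,0) S=178.0000: V=(p*·50.6672+(1−p*)·124.6661)/1.04=80.7874; Δ=(50.6672−124.6661)/(242.0800−115.7000)=-0.5855; B=V−Δ·S=185.0111
Sanity check at the root: Δ(0,0)·S0 + B(0,0) reproduces V0 = 80.7874.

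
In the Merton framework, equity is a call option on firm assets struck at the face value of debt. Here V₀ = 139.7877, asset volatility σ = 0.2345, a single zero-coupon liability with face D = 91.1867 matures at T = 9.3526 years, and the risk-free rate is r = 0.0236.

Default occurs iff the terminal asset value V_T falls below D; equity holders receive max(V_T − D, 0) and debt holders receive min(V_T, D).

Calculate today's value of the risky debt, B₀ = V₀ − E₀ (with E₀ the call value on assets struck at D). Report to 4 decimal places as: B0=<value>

B0=66.1700

Equity is a call on the firm's assets struck at D = 91.1867:
d₁ = [ln(V₀/D) + (r + σ²/2)T] / (σ√T)
   = [ln(139.7877/91.1867) + (0.0236 + 0.5·0.2345²)·9.3526] / (0.2345·√9.3526)
   = [0.427216 + 0.477872] / 0.717148 = 1.262065
d₂ = d₁ − σ√T = 1.262065 − 0.717148 = 0.544917
N(d₁) = 0.896537,  N(d₂) = 0.707095,  e^(−rT) = 0.801940
E₀ = V₀·N(d₁) − D·e^(−rT)·N(d₂)
   = 139.7877·0.896537 − 91.1867·0.801940·0.707095 = 73.617698
B₀ = V₀ − E₀ = 139.7877 − 73.617698 = 66.170002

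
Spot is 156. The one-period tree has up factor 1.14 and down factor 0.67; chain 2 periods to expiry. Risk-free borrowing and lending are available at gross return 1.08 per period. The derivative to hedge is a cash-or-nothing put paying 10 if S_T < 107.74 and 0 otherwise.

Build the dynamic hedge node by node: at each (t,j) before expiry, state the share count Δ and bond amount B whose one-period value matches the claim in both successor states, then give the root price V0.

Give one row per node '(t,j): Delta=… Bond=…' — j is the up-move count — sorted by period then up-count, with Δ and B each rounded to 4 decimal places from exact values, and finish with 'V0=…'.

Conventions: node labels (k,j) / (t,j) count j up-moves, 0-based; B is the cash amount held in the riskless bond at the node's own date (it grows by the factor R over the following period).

(0,0): Delta=-0.0161 Bond=2.6547
(1,0): Delta=-0.2036 Bond=22.4586
(1,1): Delta=0.0000 Bond=0.0000
V0=0.1397

Arbitrage-free pricing uses the up-move probability p* = (R−d)/(u−d) = 0.8723, discounting each step at R = 1.08.
Expiry values: V(2,0)=10.0000, V(2,1)=0.0000, V(2,2)=0.0000
(1,0): S=104.5200. Δ = (V_up−V_dn)/(S_up−S_dn) = (0.0000−10.0000)/(119.1528−70.0284) = -0.2036. V = [p*·0.0000 + (1−p*)·10.0000]/1.08 = 1.1820. B = V − Δ·S = 22.4586.
(1,1): S=177.8400. Δ = (V_up−V_dn)/(S_up−S_dn) = (0.0000−0.0000)/(202.7376−119.1528) = 0.0000. V = [p*·0.0000 + (1−p*)·0.0000]/1.08 = 0.0000. B = V − Δ·S = 0.0000.
(0,0): S=156.0000. Δ = (V_up−V_dn)/(S_up−S_dn) = (0.0000−1.1820)/(177.8400−104.5200) = -0.0161. V = [p*·0.0000 + (1−p*)·1.1820]/1.08 = 0.1397. B = V − Δ·S = 2.6547.
Sanity check at the root: Δ(0,0)·S0 + B(0,0) reproduces V0 = 0.1397.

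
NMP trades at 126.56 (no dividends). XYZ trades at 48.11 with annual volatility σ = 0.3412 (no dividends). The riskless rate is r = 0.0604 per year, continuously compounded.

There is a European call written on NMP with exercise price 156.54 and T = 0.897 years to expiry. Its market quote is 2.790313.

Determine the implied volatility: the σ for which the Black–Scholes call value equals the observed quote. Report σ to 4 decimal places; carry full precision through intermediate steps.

sigma = 0.1965

At σ = 0.1965 the Black–Scholes value reproduces the quote:
σ√T = 0.1965·√0.897 = 0.186105
d₁ = (ln(S/K) + (r+σ²/2)T) / (σ√T) = (ln(126.56/156.54) + (0.0604+0.1965²/2)·0.897) / 0.186105 = (-0.212595 + 0.071496) / 0.186105 = -0.758166
d₂ = d₁ − σ√T = -0.758166 − 0.186105 = -0.944271
e^{−rT} = 0.947263
N(d₁) = 0.224176,  N(d₂) = 0.172516
V = S·N(d₁) − K·e^{−rT}·N(d₂) = 28.371701 − 25.581388 = 2.790313 (the quoted price), and the Black–Scholes price is strictly increasing in σ, so σ is unique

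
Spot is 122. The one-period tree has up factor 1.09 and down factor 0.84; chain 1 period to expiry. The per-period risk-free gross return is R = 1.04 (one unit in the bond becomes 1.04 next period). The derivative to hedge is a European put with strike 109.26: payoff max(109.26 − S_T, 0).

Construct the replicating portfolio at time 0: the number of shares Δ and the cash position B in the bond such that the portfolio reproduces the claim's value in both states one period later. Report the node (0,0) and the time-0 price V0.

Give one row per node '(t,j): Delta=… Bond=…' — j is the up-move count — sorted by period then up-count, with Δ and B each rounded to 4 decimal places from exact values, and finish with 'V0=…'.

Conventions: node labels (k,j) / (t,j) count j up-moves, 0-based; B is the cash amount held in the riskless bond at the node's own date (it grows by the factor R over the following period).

Risk-neutral probability p* = (R−d)/(u−d) = (1.04−0.84)/(1.09−0.84) = 0.8000.
At maturity the claim pays: V(1,0)=6.7800, V(1,1)=0.0000
  t=0,j=0: stock 122.0000 → up 132.9800 (V=0.0000), down 102.4800 (V=6.7800). Price 1.3038; hedge Δ=-0.2223, bond B=28.4238.
Verification: the root portfolio costs Δ(0,0)·S0 + B(0,0) = 1.3038, matching V0.

(0,0): Delta=-0.2223 Bond=28.4238
V0=1.3038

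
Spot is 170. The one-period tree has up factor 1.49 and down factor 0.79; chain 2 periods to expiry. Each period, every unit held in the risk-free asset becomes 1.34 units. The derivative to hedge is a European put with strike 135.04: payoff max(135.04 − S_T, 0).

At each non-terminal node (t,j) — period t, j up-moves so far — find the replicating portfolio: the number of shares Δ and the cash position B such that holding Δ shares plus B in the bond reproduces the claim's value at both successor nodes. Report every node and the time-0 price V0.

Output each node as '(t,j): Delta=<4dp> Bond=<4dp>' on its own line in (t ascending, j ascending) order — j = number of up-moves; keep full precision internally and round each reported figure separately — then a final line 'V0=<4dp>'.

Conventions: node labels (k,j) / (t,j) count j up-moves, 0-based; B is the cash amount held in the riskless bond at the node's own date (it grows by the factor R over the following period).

Arbitrage-free pricing uses the up-move probability p* = (R−d)/(u−d) = 0.7857, discounting each step at R = 1.34.
Expiry values: V(2,0)=28.9430, V(2,1)=0.0000, V(2,2)=0.0000
(1,0): S=134.3000. Δ = (V_up−V_dn)/(S_up−S_dn) = (0.0000−28.9430)/(200.1070−106.0970) = -0.3079. V = [p*·0.0000 + (1−p*)·28.9430]/1.34 = 4.6284. B = V − Δ·S = 45.9756.
(1,1): S=253.3000. Δ = (V_up−V_dn)/(S_up−S_dn) = (0.0000−0.0000)/(377.4170−200.1070) = 0.0000. V = [p*·0.0000 + (1−p*)·0.0000]/1.34 = 0.0000. B = V − Δ·S = 0.0000.
(0,0): S=170.0000. Δ = (V_up−V_dn)/(S_up−S_dn) = (0.0000−4.6284)/(253.3000−134.3000) = -0.0389. V = [p*·0.0000 + (1−p*)·4.6284]/1.34 = 0.7402. B = V − Δ·S = 7.3522.
As a check, the time-0 holding Δ(0,0)·S0 + B(0,0) comes to 0.7402 — exactly V0.

(0,0): Delta=-0.0389 Bond=7.3522
(1,0): Delta=-0.3079 Bond=45.9756
(1,1): Delta=0.0000 Bond=0.0000
V0=0.7402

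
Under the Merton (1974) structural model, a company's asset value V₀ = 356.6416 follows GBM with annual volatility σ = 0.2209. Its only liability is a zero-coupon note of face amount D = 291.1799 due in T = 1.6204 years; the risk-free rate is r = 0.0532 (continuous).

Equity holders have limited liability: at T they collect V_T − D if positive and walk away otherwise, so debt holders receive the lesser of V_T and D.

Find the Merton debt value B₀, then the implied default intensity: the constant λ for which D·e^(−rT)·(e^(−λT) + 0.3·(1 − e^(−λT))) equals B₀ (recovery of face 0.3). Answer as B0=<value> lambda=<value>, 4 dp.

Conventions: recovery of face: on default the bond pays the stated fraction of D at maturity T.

With assets at 356.6416 and a single debt payment of 291.1799 at 1.6204 years:
d₁ = [ln(V₀/D) + (r + σ²/2)T] / (σ√T)
   = [ln(356.6416/291.1799) + (0.0532 + 0.5·0.2209²)·1.6204] / (0.2209·√1.6204)
   = [0.202790 + 0.125740] / 0.281195 = 1.168339
d₂ = d₁ − σ√T = 1.168339 − 0.281195 = 0.887145
N(d₁) = 0.878665,  N(d₂) = 0.812499,  e^(−rT) = 0.917406
E₀ = V₀·N(d₁) − D·e^(−rT)·N(d₂)
   = 356.6416·0.878665 − 291.1799·0.917406·0.812499 = 96.325381
B₀ = V₀ − E₀ = 356.6416 − 96.325381 = 260.316219
e^(−λT) = (B₀·e^(rT)/D − 0.3)/(1 − 0.3) = (260.3162·1.090030/291.1799 − 0.3)/0.7 = 0.96356001
λ = −ln(0.96356001)/1.6204 = 0.022908

B0=260.3162 lambda=0.0229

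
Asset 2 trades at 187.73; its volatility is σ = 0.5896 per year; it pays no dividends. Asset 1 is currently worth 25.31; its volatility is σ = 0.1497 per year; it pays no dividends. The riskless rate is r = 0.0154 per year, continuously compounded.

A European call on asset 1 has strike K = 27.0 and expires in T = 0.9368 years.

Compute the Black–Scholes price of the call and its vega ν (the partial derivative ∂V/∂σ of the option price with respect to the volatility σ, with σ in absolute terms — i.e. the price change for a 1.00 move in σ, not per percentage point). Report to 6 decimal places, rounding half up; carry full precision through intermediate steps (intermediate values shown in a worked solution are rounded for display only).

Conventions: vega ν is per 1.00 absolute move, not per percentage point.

σ√T = 0.1497·√0.9368 = 0.144892
d₁ = (ln(S/K) + (r+σ²/2)T) / (σ√T) = (ln(25.31/27.0) + (0.0154+0.1497²/2)·0.9368) / 0.144892 = (-0.064637 + 0.024924) / 0.144892 = -0.274091
d₂ = d₁ − σ√T = -0.274091 − 0.144892 = -0.418983
e^{−rT} = 0.985677
N(d₁) = 0.392007,  N(d₂) = 0.337614
Call price V = S·N(d₁) − K·e^{−rT}·N(d₂) = 9.921705 − 8.985018 = 0.936687
φ(d₁) = (1/√(2π))·e^{−d₁²/2} = 0.384235
ν = S·φ(d₁)·√T = 9.412658

price = 0.936687
ν = 9.412658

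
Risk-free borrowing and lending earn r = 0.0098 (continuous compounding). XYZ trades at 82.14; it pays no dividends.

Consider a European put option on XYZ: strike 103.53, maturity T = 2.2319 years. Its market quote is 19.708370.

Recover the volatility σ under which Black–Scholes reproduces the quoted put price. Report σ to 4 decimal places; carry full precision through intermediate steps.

sigma = 0.1030

At σ = 0.1030 the Black–Scholes value reproduces the quote:
σ√T = 0.103·√2.2319 = 0.153877
d₁ = (ln(S/K) + (r+σ²/2)T) / (σ√T) = (ln(82.14/103.53) + (0.0098+0.103²/2)·2.2319) / 0.153877 = (-0.231436 + 0.033712) / 0.153877 = -1.284950
d₂ = d₁ − σ√T = -1.284950 − 0.153877 = -1.438827
e^{−rT} = 0.978365
N(−d₁) = 0.900595,  N(−d₂) = 0.924900
V = K·e^{−rT}·N(−d₂) − S·N(−d₁) = 93.683247 − 73.974877 = 19.708370 (the quoted price), and the Black–Scholes price is strictly increasing in σ, so σ is unique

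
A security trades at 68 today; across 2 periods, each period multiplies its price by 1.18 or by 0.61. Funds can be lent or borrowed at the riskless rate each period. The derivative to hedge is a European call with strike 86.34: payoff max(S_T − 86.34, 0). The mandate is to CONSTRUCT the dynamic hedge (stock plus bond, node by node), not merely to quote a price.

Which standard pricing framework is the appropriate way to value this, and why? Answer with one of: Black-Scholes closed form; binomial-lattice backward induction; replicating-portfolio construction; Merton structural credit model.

framework: replicating-portfolio construction

Key observation: a price alone would not answer the question — the per-node share/bond construction on the spot-68, 1.18/0.61 tree is required, and only the replicating-portfolio method yields it.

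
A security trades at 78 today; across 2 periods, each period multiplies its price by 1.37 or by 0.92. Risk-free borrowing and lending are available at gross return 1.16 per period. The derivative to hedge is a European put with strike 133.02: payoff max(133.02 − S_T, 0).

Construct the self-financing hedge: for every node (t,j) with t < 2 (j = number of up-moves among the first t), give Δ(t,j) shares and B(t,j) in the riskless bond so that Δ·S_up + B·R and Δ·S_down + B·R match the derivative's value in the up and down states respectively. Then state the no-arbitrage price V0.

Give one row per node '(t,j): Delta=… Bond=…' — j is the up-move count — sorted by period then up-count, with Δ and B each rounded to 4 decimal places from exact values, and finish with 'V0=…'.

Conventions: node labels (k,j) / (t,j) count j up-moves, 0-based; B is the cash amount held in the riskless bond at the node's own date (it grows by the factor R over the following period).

Risk-neutral probability p* = (R−d)/(u−d) = (1.16−0.92)/(1.37−0.92) = 0.5333.
Terminal payoffs: V(2,0)=67.0008, V(2,1)=34.7088, V(2,2)=0.0000
Node (1,0) S=71.7600: V=(p*·34.7088+(1−p*)·67.0008)/1.16=42.9124; Δ=(34.7088−67.0008)/(98.3112−66.0192)=-1.0000; B=V−Δ·S=114.6724
Node (1,1) S=106.8600: V=(p*·0.0000+(1−p*)·34.7088)/1.16=13.9633; Δ=(0.0000−34.7088)/(146.3982−98.3112)=-0.7218; B=V−Δ·S=91.0940
Node (0,0) S=78.0000: V=(p*·13.9633+(1−p*)·42.9124)/1.16=23.6835; Δ=(13.9633−42.9124)/(106.8600−71.7600)=-0.8248; B=V−Δ·S=88.0149
Check: Δ(0,0)·S0 + B(0,0) = 23.6835 = V0.

(0,0): Delta=-0.8248 Bond=88.0149
(1,0): Delta=-1.0000 Bond=114.6724
(1,1): Delta=-0.7218 Bond=91.0940
V0=23.6835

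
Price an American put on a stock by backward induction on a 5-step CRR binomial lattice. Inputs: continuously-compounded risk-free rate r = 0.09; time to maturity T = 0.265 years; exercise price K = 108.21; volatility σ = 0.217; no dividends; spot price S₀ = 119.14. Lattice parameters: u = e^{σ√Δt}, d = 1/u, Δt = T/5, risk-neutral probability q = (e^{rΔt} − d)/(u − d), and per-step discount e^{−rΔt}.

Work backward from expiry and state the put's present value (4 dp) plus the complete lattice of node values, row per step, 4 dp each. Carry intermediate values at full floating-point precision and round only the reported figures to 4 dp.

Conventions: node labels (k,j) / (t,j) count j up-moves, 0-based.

Δt=0.05300  u=1.05123  d=0.95127  q=0.53535  discount=0.99524
step 5 (expiry): payoffs max(K−S,0) = 15.4038 5.6521 0.0000 0.0000 0.0000 0.0000
k=4: (k=4,j=0): S=97.5603, K−S=10.6497, hold=10.1348 ⇒ V=10.6497 exercise | (k=4,j=1): S=107.8116, K−S=0.3984, hold=2.6137 ⇒ V=2.6137 continue | (k=4,j=2): S=119.1400, K−S=0.0000, hold=0.0000 ⇒ V=0.0000 continue | (k=4,j=3): S=131.6588, K−S=0.0000, hold=0.0000 ⇒ V=0.0000 continue | (k=4,j=4): S=145.4930, K−S=0.0000, hold=0.0000 ⇒ V=0.0000 continue
k=3: (k=3,j=0): S=102.5579, K−S=5.6521, hold=6.3175 ⇒ V=6.3175 continue | (k=3,j=1): S=113.3343, K−S=0.0000, hold=1.2087 ⇒ V=1.2087 continue | (k=3,j=2): S=125.2431, K−S=0.0000, hold=0.0000 ⇒ V=0.0000 continue | (k=3,j=3): S=138.4031, K−S=0.0000, hold=0.0000 ⇒ V=0.0000 continue
k=2: (k=2,j=0): S=107.8116, K−S=0.3984, hold=3.5654 ⇒ V=3.5654 continue | (k=2,j=1): S=119.1400, K−S=0.0000, hold=0.5590 ⇒ V=0.5590 continue | (k=2,j=2): S=131.6588, K−S=0.0000, hold=0.0000 ⇒ V=0.0000 continue
k=1: (k=1,j=0): S=113.3343, K−S=0.0000, hold=1.9466 ⇒ V=1.9466 continue | (k=1,j=1): S=125.2431, K−S=0.0000, hold=0.2585 ⇒ V=0.2585 continue
k=0: (k=0,j=0): S=119.1400, K−S=0.0000, hold=1.0379 ⇒ V=1.0379 continue

price = 1.0379
tree:
1.0379
1.9466 0.2585
3.5654 0.5590 0.0000
6.3175 1.2087 0.0000 0.0000
10.6497 2.6137 0.0000 0.0000 0.0000
15.4038 5.6521 0.0000 0.0000 0.0000 0.0000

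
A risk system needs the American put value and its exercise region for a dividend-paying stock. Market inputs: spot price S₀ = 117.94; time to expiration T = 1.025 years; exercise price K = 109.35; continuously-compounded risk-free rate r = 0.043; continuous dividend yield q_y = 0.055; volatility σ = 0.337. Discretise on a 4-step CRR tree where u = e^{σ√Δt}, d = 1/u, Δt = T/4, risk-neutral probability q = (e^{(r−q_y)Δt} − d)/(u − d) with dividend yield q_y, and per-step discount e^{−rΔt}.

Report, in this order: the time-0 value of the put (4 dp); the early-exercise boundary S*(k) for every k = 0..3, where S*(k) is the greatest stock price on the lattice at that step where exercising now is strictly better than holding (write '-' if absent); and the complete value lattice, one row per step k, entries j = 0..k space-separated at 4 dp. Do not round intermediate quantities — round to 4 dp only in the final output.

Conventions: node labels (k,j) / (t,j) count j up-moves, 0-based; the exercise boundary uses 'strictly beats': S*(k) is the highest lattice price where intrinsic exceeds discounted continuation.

price = 11.7807
boundary = - - - 70.6965
tree:
11.7807
18.2320 4.1388
27.2545 7.5878 0.0000
38.6535 13.9110 0.0000 0.0000
49.7412 25.5034 0.0000 0.0000 0.0000

Δt=0.25625  u=1.18601  d=0.84316  q=0.44850  discount=0.98904
step 4 (expiry): payoffs max(K−S,0) = 49.7412 25.5034 0.0000 0.0000 0.0000
step 3: (k=3,j=0): S=70.6965, K−S=38.6535, hold=38.4446 ⇒ V=38.6535 exercise | (k=3,j=1): S=99.4428, K−S=9.9072, hold=13.9110 ⇒ V=13.9110 continue | (k=3,j=2): S=139.8778, K−S=0.0000, hold=0.0000 ⇒ V=0.0000 continue | (k=3,j=3): S=196.7543, K−S=0.0000, hold=0.0000 ⇒ V=0.0000 continue  boundary S*=70.6965
step 2: (k=2,j=0): S=83.8466, K−S=25.5034, hold=27.2545 ⇒ V=27.2545 continue | (k=2,j=1): S=117.9400, K−S=0.0000, hold=7.5878 ⇒ V=7.5878 continue | (k=2,j=2): S=165.8962, K−S=0.0000, hold=0.0000 ⇒ V=0.0000 continue  boundary S*=-
step 1: (k=1,j=0): S=99.4428, K−S=9.9072, hold=18.2320 ⇒ V=18.2320 continue | (k=1,j=1): S=139.8778, K−S=0.0000, hold=4.1388 ⇒ V=4.1388 continue  boundary S*=-
step 0: (k=0,j=0): S=117.9400, K−S=0.0000, hold=11.7807 ⇒ V=11.7807 continue  boundary S*=-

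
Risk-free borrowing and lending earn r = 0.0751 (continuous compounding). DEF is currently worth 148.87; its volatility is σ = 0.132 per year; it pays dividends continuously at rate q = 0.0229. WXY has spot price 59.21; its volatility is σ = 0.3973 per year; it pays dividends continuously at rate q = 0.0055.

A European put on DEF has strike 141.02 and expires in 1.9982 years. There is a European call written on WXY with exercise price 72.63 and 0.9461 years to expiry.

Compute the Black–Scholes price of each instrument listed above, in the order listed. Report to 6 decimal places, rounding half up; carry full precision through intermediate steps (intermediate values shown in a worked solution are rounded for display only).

[DEF put K=141.02]
σ√T = 0.132·√1.9982 = 0.186592
d₁ = (ln(S/K) + (r−q+σ²/2)T) / (σ√T) = (ln(148.87/141.02) + (0.0751−0.0229+0.132²/2)·1.9982) / 0.186592 = (0.054172 + 0.121714) / 0.186592 = 0.942623
d₂ = d₁ − σ√T = 0.942623 − 0.186592 = 0.756031
e^{−rT} = 0.860652
e^{−qT} = 0.955272
N(−d₁) = 0.172937,  N(−d₂) = 0.224815
price = K·e^{−rT}·N(−d₂) − S·e^{−qT}·N(−d₁) = 27.285652 − 24.593595 = 2.692057
[WXY call K=72.63]
σ√T = 0.3973·√0.9461 = 0.386444
d₁ = (ln(S/K) + (r−q+σ²/2)T) / (σ√T) = (ln(59.21/72.63) + (0.0751−0.0055+0.3973²/2)·0.9461) / 0.386444 = (-0.204288 + 0.140518) / 0.386444 = -0.165016
d₂ = d₁ − σ√T = -0.165016 − 0.386444 = -0.551460
e^{−rT} = 0.931413
e^{−qT} = 0.994810
N(d₁) = 0.434466,  N(d₂) = 0.290659
price = S·e^{−qT}·N(d₁) − K·e^{−rT}·N(d₂) = 25.591209 − 19.662670 = 5.928539

price(DEF put K=141.02) = 2.692057
price(WXY call K=72.63) = 5.928539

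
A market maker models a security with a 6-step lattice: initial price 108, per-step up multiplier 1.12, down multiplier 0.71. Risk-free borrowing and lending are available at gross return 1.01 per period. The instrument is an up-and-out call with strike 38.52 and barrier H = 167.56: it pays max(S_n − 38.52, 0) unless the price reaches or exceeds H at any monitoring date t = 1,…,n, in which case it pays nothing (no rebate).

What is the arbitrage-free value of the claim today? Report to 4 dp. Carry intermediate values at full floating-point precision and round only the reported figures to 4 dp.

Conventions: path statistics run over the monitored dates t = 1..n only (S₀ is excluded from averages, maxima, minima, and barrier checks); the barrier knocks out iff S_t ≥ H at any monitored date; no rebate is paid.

Under the martingale measure an up-move has probability p* = 0.7317; value the claim as the probability-weighted average of per-path payoffs, discounted 6 periods at R = 1.01.
Enumerate all 2^6 = 64 price paths (U = up ×1.12, D = down ×0.71); each path with k up-moves has probability p*^k·(1−p*)^(6−k).
DDDDDD: M=76.6800, payoff=0.0000, prob=0.000373
UDDDDD: M=120.9600, payoff=0.0000, prob=0.001017
DUDDDD: M=85.8816, payoff=0.0000, prob=0.001017
UUDDDD: M=135.4752, payoff=0.0000, prob=0.002774
DDUDDD: M=76.6800, payoff=0.0000, prob=0.001017
UDUDDD: M=120.9600, payoff=0.0000, prob=0.002774
DUUDDD: M=96.1874, payoff=0.0000, prob=0.002774
UUUDDD: M=151.7322, payoff=15.7866, prob=0.007566
DDDUDD: M=76.6800, payoff=0.0000, prob=0.001017
UDDUDD: M=120.9600, payoff=0.0000, prob=0.002774
DUDUDD: M=85.8816, payoff=0.0000, prob=0.002774
UUDUDD: M=135.4752, payoff=15.7866, prob=0.007566
DDUUDD: M=76.6800, payoff=0.0000, prob=0.002774
UDUUDD: M=120.9600, payoff=15.7866, prob=0.007566
DUUUDD: M=107.7299, payoff=15.7866, prob=0.007566
UUUUDD: M=169.9401, payoff=0.0000, prob=0.020633
DDDDUD: M=76.6800, payoff=0.0000, prob=0.001017
UDDDUD: M=120.9600, payoff=0.0000, prob=0.002774
DUDDUD: M=85.8816, payoff=0.0000, prob=0.002774
UUDDUD: M=135.4752, payoff=15.7866, prob=0.007566
DDUDUD: M=76.6800, payoff=0.0000, prob=0.002774
UDUDUD: M=120.9600, payoff=15.7866, prob=0.007566
DUUDUD: M=96.1874, payoff=15.7866, prob=0.007566
UUUDUD: M=151.7322, payoff=47.1468, prob=0.020633
DDDUUD: M=76.6800, payoff=0.0000, prob=0.002774
UDDUUD: M=120.9600, payoff=15.7866, prob=0.007566
DUDUUD: M=85.8816, payoff=15.7866, prob=0.007566
UUDUUD: M=135.4752, payoff=47.1468, prob=0.020633
DDUUUD: M=76.6800, payoff=15.7866, prob=0.007566
UDUUUD: M=120.9600, payoff=47.1468, prob=0.020633
DUUUUD: M=120.6575, payoff=47.1468, prob=0.020633
UUUUUD: M=190.3329, payoff=0.0000, prob=0.056272
DDDDDU: M=76.6800, payoff=0.0000, prob=0.001017
UDDDDU: M=120.9600, payoff=0.0000, prob=0.002774
DUDDDU: M=85.8816, payoff=0.0000, prob=0.002774
UUDDDU: M=135.4752, payoff=15.7866, prob=0.007566
DDUDDU: M=76.6800, payoff=0.0000, prob=0.002774
UDUDDU: M=120.9600, payoff=15.7866, prob=0.007566
DUUDDU: M=96.1874, payoff=15.7866, prob=0.007566
UUUDDU: M=151.7322, payoff=47.1468, prob=0.020633
DDDUDU: M=76.6800, payoff=0.0000, prob=0.002774
UDDUDU: M=120.9600, payoff=15.7866, prob=0.007566
DUDUDU: M=85.8816, payoff=15.7866, prob=0.007566
UUDUDU: M=135.4752, payoff=47.1468, prob=0.020633
DDUUDU: M=76.6800, payoff=15.7866, prob=0.007566
UDUUDU: M=120.9600, payoff=47.1468, prob=0.020633
DUUUDU: M=107.7299, payoff=47.1468, prob=0.020633
UUUUDU: M=169.9401, payoff=0.0000, prob=0.056272
DDDDUU: M=76.6800, payoff=0.0000, prob=0.002774
UDDDUU: M=120.9600, payoff=15.7866, prob=0.007566
DUDDUU: M=85.8816, payoff=15.7866, prob=0.007566
UUDDUU: M=135.4752, payoff=47.1468, prob=0.020633
DDUDUU: M=76.6800, payoff=15.7866, prob=0.007566
UDUDUU: M=120.9600, payoff=47.1468, prob=0.020633
DUUDUU: M=96.1874, payoff=47.1468, prob=0.020633
UUUDUU: M=151.7322, payoff=96.6164, prob=0.056272
DDDUUU: M=76.6800, payoff=15.7866, prob=0.007566
UDDUUU: M=120.9600, payoff=47.1468, prob=0.020633
DUDUUU: M=85.8816, payoff=47.1468, prob=0.020633
UUDUUU: M=135.4752, payoff=96.6164, prob=0.056272
DDUUUU: M=85.6668, payoff=47.1468, prob=0.020633
UDUUUU: M=135.1364, payoff=96.6164, prob=0.056272
DUUUUU: M=135.1364, payoff=96.6164, prob=0.056272
UUUUUU: M=213.1728, payoff=0.0000, prob=0.153470
Price = Σ prob·payoff / R^6 = 37.755110 / 1.061520 = 35.5670

price = 35.5670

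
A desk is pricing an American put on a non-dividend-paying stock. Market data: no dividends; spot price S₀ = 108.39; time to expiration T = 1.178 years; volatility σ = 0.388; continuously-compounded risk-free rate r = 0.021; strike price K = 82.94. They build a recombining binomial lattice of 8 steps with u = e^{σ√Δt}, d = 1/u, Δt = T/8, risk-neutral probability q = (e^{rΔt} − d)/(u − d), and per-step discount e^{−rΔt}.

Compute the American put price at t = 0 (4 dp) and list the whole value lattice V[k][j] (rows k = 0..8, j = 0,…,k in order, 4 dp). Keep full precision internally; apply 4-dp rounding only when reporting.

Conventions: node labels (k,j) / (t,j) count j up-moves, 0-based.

params: Δt=0.14725 u=1.16054 d=0.86167 q=0.47321 e^(-rΔt)=0.99691
t_8 payoffs: 50.0018 38.5769 23.1891 2.4639 0.0000 0.0000 0.0000 0.0000 0.0000
k=7: node(7,0) S=38.2262 payoff=44.7138 vs cont=44.4577 → 44.7138 [stop]  node(7,1) S=51.4853 payoff=31.4547 vs cont=31.1986 → 31.4547 [stop]  node(7,2) S=69.3435 payoff=13.5965 vs cont=13.3404 → 13.5965 [stop]  node(7,3) S=93.3959 payoff=0.0000 vs cont=1.2940 → 1.2940 [wait]  node(7,4) S=125.7912 payoff=0.0000 vs cont=0.0000 → 0.0000 [wait]  node(7,5) S=169.4232 payoff=0.0000 vs cont=0.0000 → 0.0000 [wait]  node(7,6) S=228.1892 payoff=0.0000 vs cont=0.0000 → 0.0000 [wait]  node(7,7) S=307.3389 payoff=0.0000 vs cont=0.0000 → 0.0000 [wait]
k=6: node(6,0) S=44.3631 payoff=38.5769 vs cont=38.3208 → 38.5769 [stop]  node(6,1) S=59.7509 payoff=23.1891 vs cont=22.9330 → 23.1891 [stop]  node(6,2) S=80.4761 payoff=2.4639 vs cont=7.7508 → 7.7508 [wait]  node(6,3) S=108.3900 payoff=0.0000 vs cont=0.6795 → 0.6795 [wait]  node(6,4) S=145.9861 payoff=0.0000 vs cont=0.0000 → 0.0000 [wait]  node(6,5) S=196.6228 payoff=0.0000 vs cont=0.0000 → 0.0000 [wait]  node(6,6) S=264.8234 payoff=0.0000 vs cont=0.0000 → 0.0000 [wait]
k=5: node(5,0) S=51.4853 payoff=31.4547 vs cont=31.1986 → 31.4547 [stop]  node(5,1) S=69.3435 payoff=13.5965 vs cont=15.8345 → 15.8345 [wait]  node(5,2) S=93.3959 payoff=0.0000 vs cont=4.3910 → 4.3910 [wait]  node(5,3) S=125.7912 payoff=0.0000 vs cont=0.3569 → 0.3569 [wait]  node(5,4) S=169.4232 payoff=0.0000 vs cont=0.0000 → 0.0000 [wait]  node(5,5) S=228.1892 payoff=0.0000 vs cont=0.0000 → 0.0000 [wait]
k=4: node(4,0) S=59.7509 payoff=23.1891 vs cont=23.9888 → 23.9888 [wait]  node(4,1) S=80.4761 payoff=2.4639 vs cont=10.3872 → 10.3872 [wait]  node(4,2) S=108.3900 payoff=0.0000 vs cont=2.4744 → 2.4744 [wait]  node(4,3) S=145.9861 payoff=0.0000 vs cont=0.1874 → 0.1874 [wait]  node(4,4) S=196.6228 payoff=0.0000 vs cont=0.0000 → 0.0000 [wait]
k=3: node(3,0) S=69.3435 payoff=13.5965 vs cont=17.4982 → 17.4982 [wait]  node(3,1) S=93.3959 payoff=0.0000 vs cont=6.6223 → 6.6223 [wait]  node(3,2) S=125.7912 payoff=0.0000 vs cont=1.3879 → 1.3879 [wait]  node(3,3) S=169.4232 payoff=0.0000 vs cont=0.0984 → 0.0984 [wait]
k=2: node(2,0) S=80.4761 payoff=2.4639 vs cont=12.3135 → 12.3135 [wait]  node(2,1) S=108.3900 payoff=0.0000 vs cont=4.1325 → 4.1325 [wait]  node(2,2) S=145.9861 payoff=0.0000 vs cont=0.7753 → 0.7753 [wait]
k=1: node(1,0) S=93.3959 payoff=0.0000 vs cont=8.4161 → 8.4161 [wait]  node(1,1) S=125.7912 payoff=0.0000 vs cont=2.5360 → 2.5360 [wait]
k=0: node(0,0) S=108.3900 payoff=0.0000 vs cont=5.6162 → 5.6162 [wait]

price = 5.6162
tree:
5.6162
8.4161 2.5360
12.3135 4.1325 0.7753
17.4982 6.6223 1.3879 0.0984
23.9888 10.3872 2.4744 0.1874 0.0000
31.4547 15.8345 4.3910 0.3569 0.0000 0.0000
38.5769 23.1891 7.7508 0.6795 0.0000 0.0000 0.0000
44.7138 31.4547 13.5965 1.2940 0.0000 0.0000 0.0000 0.0000
50.0018 38.5769 23.1891 2.4639 0.0000 0.0000 0.0000 0.0000 0.0000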